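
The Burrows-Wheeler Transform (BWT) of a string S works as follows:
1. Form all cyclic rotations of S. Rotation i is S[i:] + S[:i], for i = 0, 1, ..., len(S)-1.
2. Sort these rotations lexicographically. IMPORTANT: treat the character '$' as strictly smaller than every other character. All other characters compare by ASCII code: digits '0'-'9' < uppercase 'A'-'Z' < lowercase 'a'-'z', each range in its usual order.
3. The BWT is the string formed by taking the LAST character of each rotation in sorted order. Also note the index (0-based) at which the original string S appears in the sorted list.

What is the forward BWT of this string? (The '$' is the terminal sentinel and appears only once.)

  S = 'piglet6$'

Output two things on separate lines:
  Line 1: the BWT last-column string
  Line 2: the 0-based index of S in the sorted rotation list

All 8 rotations (rotation i = S[i:]+S[:i]):
  rot[0] = piglet6$
  rot[1] = iglet6$p
  rot[2] = glet6$pi
  rot[3] = let6$pig
  rot[4] = et6$pigl
  rot[5] = t6$pigle
  rot[6] = 6$piglet
  rot[7] = $piglet6
Sorted (with $ < everything):
  sorted[0] = $piglet6  (last char: '6')
  sorted[1] = 6$piglet  (last char: 't')
  sorted[2] = et6$pigl  (last char: 'l')
  sorted[3] = glet6$pi  (last char: 'i')
  sorted[4] = iglet6$p  (last char: 'p')
  sorted[5] = let6$pig  (last char: 'g')
  sorted[6] = piglet6$  (last char: '$')
  sorted[7] = t6$pigle  (last char: 'e')
Last column: 6tlipg$e
Original string S is at sorted index 6

Answer: 6tlipg$e
6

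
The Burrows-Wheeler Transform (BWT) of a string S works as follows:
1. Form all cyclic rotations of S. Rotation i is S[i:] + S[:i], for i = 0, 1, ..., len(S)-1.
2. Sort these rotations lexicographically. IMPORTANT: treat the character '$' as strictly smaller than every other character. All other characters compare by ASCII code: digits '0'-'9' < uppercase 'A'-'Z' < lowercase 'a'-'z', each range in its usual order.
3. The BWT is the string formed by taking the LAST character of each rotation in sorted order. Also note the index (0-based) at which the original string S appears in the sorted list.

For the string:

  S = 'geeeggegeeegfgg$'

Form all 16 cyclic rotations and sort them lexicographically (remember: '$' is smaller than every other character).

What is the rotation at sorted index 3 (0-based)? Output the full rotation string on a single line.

Answer: eegfgg$geeeggege

Derivation:
All 16 rotations (rotation i = S[i:]+S[:i]):
  rot[0] = geeeggegeeegfgg$
  rot[1] = eeeggegeeegfgg$g
  rot[2] = eeggegeeegfgg$ge
  rot[3] = eggegeeegfgg$gee
  rot[4] = ggegeeegfgg$geee
  rot[5] = gegeeegfgg$geeeg
  rot[6] = egeeegfgg$geeegg
  rot[7] = geeegfgg$geeegge
  rot[8] = eeegfgg$geeeggeg
  rot[9] = eegfgg$geeeggege
  rot[10] = egfgg$geeeggegee
  rot[11] = gfgg$geeeggegeee
  rot[12] = fgg$geeeggegeeeg
  rot[13] = gg$geeeggegeeegf
  rot[14] = g$geeeggegeeegfg
  rot[15] = $geeeggegeeegfgg
Sorted (with $ < everything):
  sorted[0] = $geeeggegeeegfgg
  sorted[1] = eeegfgg$geeeggeg
  sorted[2] = eeeggegeeegfgg$g
  sorted[3] = eegfgg$geeeggege
  sorted[4] = eeggegeeegfgg$ge
  sorted[5] = egeeegfgg$geeegg
  sorted[6] = egfgg$geeeggegee
  sorted[7] = eggegeeegfgg$gee
  sorted[8] = fgg$geeeggegeeeg
  sorted[9] = g$geeeggegeeegfg
  sorted[10] = geeegfgg$geeegge
  sorted[11] = geeeggegeeegfgg$
  sorted[12] = gegeeegfgg$geeeg
  sorted[13] = gfgg$geeeggegeee
  sorted[14] = gg$geeeggegeeegf
  sorted[15] = ggegeeegfgg$geee
sorted[3] = eegfgg$geeeggege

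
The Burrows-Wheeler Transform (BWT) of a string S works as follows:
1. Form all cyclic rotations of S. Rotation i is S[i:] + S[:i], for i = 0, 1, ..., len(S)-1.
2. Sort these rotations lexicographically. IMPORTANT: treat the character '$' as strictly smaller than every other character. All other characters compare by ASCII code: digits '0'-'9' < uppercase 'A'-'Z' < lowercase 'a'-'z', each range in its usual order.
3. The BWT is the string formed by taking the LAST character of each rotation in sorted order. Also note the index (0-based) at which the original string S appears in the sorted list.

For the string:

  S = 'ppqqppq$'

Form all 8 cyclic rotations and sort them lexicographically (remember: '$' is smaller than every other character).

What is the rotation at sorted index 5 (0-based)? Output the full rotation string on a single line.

Answer: q$ppqqpp

Derivation:
All 8 rotations (rotation i = S[i:]+S[:i]):
  rot[0] = ppqqppq$
  rot[1] = pqqppq$p
  rot[2] = qqppq$pp
  rot[3] = qppq$ppq
  rot[4] = ppq$ppqq
  rot[5] = pq$ppqqp
  rot[6] = q$ppqqpp
  rot[7] = $ppqqppq
Sorted (with $ < everything):
  sorted[0] = $ppqqppq
  sorted[1] = ppq$ppqq
  sorted[2] = ppqqppq$
  sorted[3] = pq$ppqqp
  sorted[4] = pqqppq$p
  sorted[5] = q$ppqqpp
  sorted[6] = qppq$ppq
  sorted[7] = qqppq$pp
sorted[5] = q$ppqqpp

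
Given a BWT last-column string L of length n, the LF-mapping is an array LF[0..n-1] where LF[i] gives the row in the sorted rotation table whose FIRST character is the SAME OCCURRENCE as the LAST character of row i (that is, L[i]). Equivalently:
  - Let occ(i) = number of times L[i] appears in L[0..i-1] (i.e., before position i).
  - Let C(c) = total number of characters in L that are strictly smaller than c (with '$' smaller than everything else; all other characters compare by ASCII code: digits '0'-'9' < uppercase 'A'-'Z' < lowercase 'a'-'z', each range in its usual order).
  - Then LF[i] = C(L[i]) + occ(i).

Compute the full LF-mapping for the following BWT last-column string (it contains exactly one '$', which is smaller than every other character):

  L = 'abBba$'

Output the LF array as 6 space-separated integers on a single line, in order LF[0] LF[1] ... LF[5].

Char counts: '$':1, 'B':1, 'a':2, 'b':2
C (first-col start): C('$')=0, C('B')=1, C('a')=2, C('b')=4
L[0]='a': occ=0, LF[0]=C('a')+0=2+0=2
L[1]='b': occ=0, LF[1]=C('b')+0=4+0=4
L[2]='B': occ=0, LF[2]=C('B')+0=1+0=1
L[3]='b': occ=1, LF[3]=C('b')+1=4+1=5
L[4]='a': occ=1, LF[4]=C('a')+1=2+1=3
L[5]='$': occ=0, LF[5]=C('$')+0=0+0=0

Answer: 2 4 1 5 3 0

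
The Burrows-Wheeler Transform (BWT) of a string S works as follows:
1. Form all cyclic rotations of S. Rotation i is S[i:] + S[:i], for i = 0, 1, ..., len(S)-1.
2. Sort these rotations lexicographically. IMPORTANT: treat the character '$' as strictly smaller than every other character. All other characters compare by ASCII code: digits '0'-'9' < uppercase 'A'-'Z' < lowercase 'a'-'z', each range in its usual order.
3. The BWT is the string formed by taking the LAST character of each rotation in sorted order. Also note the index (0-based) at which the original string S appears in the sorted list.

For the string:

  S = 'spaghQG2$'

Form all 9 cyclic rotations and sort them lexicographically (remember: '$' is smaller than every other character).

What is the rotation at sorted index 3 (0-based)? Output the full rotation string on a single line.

All 9 rotations (rotation i = S[i:]+S[:i]):
  rot[0] = spaghQG2$
  rot[1] = paghQG2$s
  rot[2] = aghQG2$sp
  rot[3] = ghQG2$spa
  rot[4] = hQG2$spag
  rot[5] = QG2$spagh
  rot[6] = G2$spaghQ
  rot[7] = 2$spaghQG
  rot[8] = $spaghQG2
Sorted (with $ < everything):
  sorted[0] = $spaghQG2
  sorted[1] = 2$spaghQG
  sorted[2] = G2$spaghQ
  sorted[3] = QG2$spagh
  sorted[4] = aghQG2$sp
  sorted[5] = ghQG2$spa
  sorted[6] = hQG2$spag
  sorted[7] = paghQG2$s
  sorted[8] = spaghQG2$
sorted[3] = QG2$spagh

Answer: QG2$spagh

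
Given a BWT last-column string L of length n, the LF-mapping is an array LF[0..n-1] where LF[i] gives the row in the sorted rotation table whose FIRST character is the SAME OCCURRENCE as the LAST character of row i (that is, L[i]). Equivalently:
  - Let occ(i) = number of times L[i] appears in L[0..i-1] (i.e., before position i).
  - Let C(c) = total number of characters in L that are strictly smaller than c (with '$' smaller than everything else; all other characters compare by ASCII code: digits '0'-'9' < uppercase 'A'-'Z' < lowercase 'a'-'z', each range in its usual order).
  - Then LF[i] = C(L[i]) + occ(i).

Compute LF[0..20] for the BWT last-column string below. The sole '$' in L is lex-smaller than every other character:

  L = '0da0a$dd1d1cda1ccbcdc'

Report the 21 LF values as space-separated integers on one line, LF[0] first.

Char counts: '$':1, '0':2, '1':3, 'a':3, 'b':1, 'c':5, 'd':6
C (first-col start): C('$')=0, C('0')=1, C('1')=3, C('a')=6, C('b')=9, C('c')=10, C('d')=15
L[0]='0': occ=0, LF[0]=C('0')+0=1+0=1
L[1]='d': occ=0, LF[1]=C('d')+0=15+0=15
L[2]='a': occ=0, LF[2]=C('a')+0=6+0=6
L[3]='0': occ=1, LF[3]=C('0')+1=1+1=2
L[4]='a': occ=1, LF[4]=C('a')+1=6+1=7
L[5]='$': occ=0, LF[5]=C('$')+0=0+0=0
L[6]='d': occ=1, LF[6]=C('d')+1=15+1=16
L[7]='d': occ=2, LF[7]=C('d')+2=15+2=17
L[8]='1': occ=0, LF[8]=C('1')+0=3+0=3
L[9]='d': occ=3, LF[9]=C('d')+3=15+3=18
L[10]='1': occ=1, LF[10]=C('1')+1=3+1=4
L[11]='c': occ=0, LF[11]=C('c')+0=10+0=10
L[12]='d': occ=4, LF[12]=C('d')+4=15+4=19
L[13]='a': occ=2, LF[13]=C('a')+2=6+2=8
L[14]='1': occ=2, LF[14]=C('1')+2=3+2=5
L[15]='c': occ=1, LF[15]=C('c')+1=10+1=11
L[16]='c': occ=2, LF[16]=C('c')+2=10+2=12
L[17]='b': occ=0, LF[17]=C('b')+0=9+0=9
L[18]='c': occ=3, LF[18]=C('c')+3=10+3=13
L[19]='d': occ=5, LF[19]=C('d')+5=15+5=20
L[20]='c': occ=4, LF[20]=C('c')+4=10+4=14

Answer: 1 15 6 2 7 0 16 17 3 18 4 10 19 8 5 11 12 9 13 20 14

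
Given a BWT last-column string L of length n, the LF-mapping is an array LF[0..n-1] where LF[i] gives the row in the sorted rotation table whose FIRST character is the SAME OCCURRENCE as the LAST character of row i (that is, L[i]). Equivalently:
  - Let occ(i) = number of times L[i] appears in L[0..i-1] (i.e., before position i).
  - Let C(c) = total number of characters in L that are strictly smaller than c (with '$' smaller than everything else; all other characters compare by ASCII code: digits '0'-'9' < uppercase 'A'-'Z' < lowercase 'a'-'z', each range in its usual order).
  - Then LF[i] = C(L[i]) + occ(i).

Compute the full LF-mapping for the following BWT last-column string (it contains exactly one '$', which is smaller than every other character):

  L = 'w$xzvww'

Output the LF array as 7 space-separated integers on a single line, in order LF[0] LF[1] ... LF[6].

Char counts: '$':1, 'v':1, 'w':3, 'x':1, 'z':1
C (first-col start): C('$')=0, C('v')=1, C('w')=2, C('x')=5, C('z')=6
L[0]='w': occ=0, LF[0]=C('w')+0=2+0=2
L[1]='$': occ=0, LF[1]=C('$')+0=0+0=0
L[2]='x': occ=0, LF[2]=C('x')+0=5+0=5
L[3]='z': occ=0, LF[3]=C('z')+0=6+0=6
L[4]='v': occ=0, LF[4]=C('v')+0=1+0=1
L[5]='w': occ=1, LF[5]=C('w')+1=2+1=3
L[6]='w': occ=2, LF[6]=C('w')+2=2+2=4

Answer: 2 0 5 6 1 3 4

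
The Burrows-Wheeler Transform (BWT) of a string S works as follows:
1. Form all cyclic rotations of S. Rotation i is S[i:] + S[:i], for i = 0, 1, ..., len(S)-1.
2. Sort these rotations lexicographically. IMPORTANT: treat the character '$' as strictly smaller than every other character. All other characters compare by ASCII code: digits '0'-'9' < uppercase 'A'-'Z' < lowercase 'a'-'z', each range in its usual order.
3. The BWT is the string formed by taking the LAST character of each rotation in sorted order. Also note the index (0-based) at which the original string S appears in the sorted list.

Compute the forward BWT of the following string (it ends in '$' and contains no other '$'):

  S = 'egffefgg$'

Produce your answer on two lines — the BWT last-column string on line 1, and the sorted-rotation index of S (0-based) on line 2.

All 9 rotations (rotation i = S[i:]+S[:i]):
  rot[0] = egffefgg$
  rot[1] = gffefgg$e
  rot[2] = ffefgg$eg
  rot[3] = fefgg$egf
  rot[4] = efgg$egff
  rot[5] = fgg$egffe
  rot[6] = gg$egffef
  rot[7] = g$egffefg
  rot[8] = $egffefgg
Sorted (with $ < everything):
  sorted[0] = $egffefgg  (last char: 'g')
  sorted[1] = efgg$egff  (last char: 'f')
  sorted[2] = egffefgg$  (last char: '$')
  sorted[3] = fefgg$egf  (last char: 'f')
  sorted[4] = ffefgg$eg  (last char: 'g')
  sorted[5] = fgg$egffe  (last char: 'e')
  sorted[6] = g$egffefg  (last char: 'g')
  sorted[7] = gffefgg$e  (last char: 'e')
  sorted[8] = gg$egffef  (last char: 'f')
Last column: gf$fgegef
Original string S is at sorted index 2

Answer: gf$fgegef
2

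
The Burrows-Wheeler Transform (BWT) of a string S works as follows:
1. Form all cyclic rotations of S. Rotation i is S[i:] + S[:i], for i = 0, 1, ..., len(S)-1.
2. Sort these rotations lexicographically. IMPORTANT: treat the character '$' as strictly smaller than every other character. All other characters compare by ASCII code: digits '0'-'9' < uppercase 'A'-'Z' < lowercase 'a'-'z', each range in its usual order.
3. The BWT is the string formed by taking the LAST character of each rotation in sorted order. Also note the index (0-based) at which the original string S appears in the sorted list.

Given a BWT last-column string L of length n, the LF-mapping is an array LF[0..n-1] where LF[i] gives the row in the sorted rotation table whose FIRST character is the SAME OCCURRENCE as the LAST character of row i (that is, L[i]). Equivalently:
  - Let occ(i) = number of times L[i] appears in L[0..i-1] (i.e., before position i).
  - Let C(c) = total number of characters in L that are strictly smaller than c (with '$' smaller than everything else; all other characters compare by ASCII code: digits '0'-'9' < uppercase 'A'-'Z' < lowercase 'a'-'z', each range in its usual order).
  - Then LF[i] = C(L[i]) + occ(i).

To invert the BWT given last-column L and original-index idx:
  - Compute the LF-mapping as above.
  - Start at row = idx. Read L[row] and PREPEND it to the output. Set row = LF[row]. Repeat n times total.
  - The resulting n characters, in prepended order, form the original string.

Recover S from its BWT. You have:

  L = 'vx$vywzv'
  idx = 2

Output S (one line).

LF mapping: 1 5 0 2 6 4 7 3
Walk LF starting at row 2, prepending L[row]:
  step 1: row=2, L[2]='$', prepend. Next row=LF[2]=0
  step 2: row=0, L[0]='v', prepend. Next row=LF[0]=1
  step 3: row=1, L[1]='x', prepend. Next row=LF[1]=5
  step 4: row=5, L[5]='w', prepend. Next row=LF[5]=4
  step 5: row=4, L[4]='y', prepend. Next row=LF[4]=6
  step 6: row=6, L[6]='z', prepend. Next row=LF[6]=7
  step 7: row=7, L[7]='v', prepend. Next row=LF[7]=3
  step 8: row=3, L[3]='v', prepend. Next row=LF[3]=2
Reversed output: vvzywxv$

Answer: vvzywxv$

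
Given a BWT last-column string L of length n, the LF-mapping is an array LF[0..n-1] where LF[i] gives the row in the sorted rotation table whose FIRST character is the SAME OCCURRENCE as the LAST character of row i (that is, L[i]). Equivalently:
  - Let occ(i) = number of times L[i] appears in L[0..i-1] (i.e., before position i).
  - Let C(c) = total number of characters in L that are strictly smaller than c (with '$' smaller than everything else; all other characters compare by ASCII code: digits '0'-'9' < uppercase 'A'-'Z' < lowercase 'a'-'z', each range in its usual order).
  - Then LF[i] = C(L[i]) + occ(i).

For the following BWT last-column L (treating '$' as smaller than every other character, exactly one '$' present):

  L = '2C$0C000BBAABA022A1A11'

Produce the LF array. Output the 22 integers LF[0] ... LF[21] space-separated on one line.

Char counts: '$':1, '0':5, '1':3, '2':3, 'A':5, 'B':3, 'C':2
C (first-col start): C('$')=0, C('0')=1, C('1')=6, C('2')=9, C('A')=12, C('B')=17, C('C')=20
L[0]='2': occ=0, LF[0]=C('2')+0=9+0=9
L[1]='C': occ=0, LF[1]=C('C')+0=20+0=20
L[2]='$': occ=0, LF[2]=C('$')+0=0+0=0
L[3]='0': occ=0, LF[3]=C('0')+0=1+0=1
L[4]='C': occ=1, LF[4]=C('C')+1=20+1=21
L[5]='0': occ=1, LF[5]=C('0')+1=1+1=2
L[6]='0': occ=2, LF[6]=C('0')+2=1+2=3
L[7]='0': occ=3, LF[7]=C('0')+3=1+3=4
L[8]='B': occ=0, LF[8]=C('B')+0=17+0=17
L[9]='B': occ=1, LF[9]=C('B')+1=17+1=18
L[10]='A': occ=0, LF[10]=C('A')+0=12+0=12
L[11]='A': occ=1, LF[11]=C('A')+1=12+1=13
L[12]='B': occ=2, LF[12]=C('B')+2=17+2=19
L[13]='A': occ=2, LF[13]=C('A')+2=12+2=14
L[14]='0': occ=4, LF[14]=C('0')+4=1+4=5
L[15]='2': occ=1, LF[15]=C('2')+1=9+1=10
L[16]='2': occ=2, LF[16]=C('2')+2=9+2=11
L[17]='A': occ=3, LF[17]=C('A')+3=12+3=15
L[18]='1': occ=0, LF[18]=C('1')+0=6+0=6
L[19]='A': occ=4, LF[19]=C('A')+4=12+4=16
L[20]='1': occ=1, LF[20]=C('1')+1=6+1=7
L[21]='1': occ=2, LF[21]=C('1')+2=6+2=8

Answer: 9 20 0 1 21 2 3 4 17 18 12 13 19 14 5 10 11 15 6 16 7 8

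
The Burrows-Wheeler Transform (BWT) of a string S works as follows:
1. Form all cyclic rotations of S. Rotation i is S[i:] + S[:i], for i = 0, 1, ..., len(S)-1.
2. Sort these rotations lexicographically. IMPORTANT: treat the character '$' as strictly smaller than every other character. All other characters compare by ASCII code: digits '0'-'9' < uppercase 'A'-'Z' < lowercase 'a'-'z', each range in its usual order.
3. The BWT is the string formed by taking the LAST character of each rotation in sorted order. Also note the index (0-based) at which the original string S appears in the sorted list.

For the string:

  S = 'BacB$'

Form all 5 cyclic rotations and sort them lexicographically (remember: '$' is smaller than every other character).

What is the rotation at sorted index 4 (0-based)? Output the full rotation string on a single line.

Answer: cB$Ba

Derivation:
All 5 rotations (rotation i = S[i:]+S[:i]):
  rot[0] = BacB$
  rot[1] = acB$B
  rot[2] = cB$Ba
  rot[3] = B$Bac
  rot[4] = $BacB
Sorted (with $ < everything):
  sorted[0] = $BacB
  sorted[1] = B$Bac
  sorted[2] = BacB$
  sorted[3] = acB$B
  sorted[4] = cB$Ba
sorted[4] = cB$Ba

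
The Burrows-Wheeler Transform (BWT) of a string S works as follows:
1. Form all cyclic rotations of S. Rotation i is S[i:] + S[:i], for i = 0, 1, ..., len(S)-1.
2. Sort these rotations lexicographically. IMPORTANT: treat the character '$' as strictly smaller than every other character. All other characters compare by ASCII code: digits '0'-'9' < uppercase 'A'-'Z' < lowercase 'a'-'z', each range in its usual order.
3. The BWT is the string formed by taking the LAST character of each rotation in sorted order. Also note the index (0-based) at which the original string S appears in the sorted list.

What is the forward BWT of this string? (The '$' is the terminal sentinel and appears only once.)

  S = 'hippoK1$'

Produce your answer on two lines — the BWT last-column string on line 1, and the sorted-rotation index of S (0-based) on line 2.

Answer: 1Ko$hppi
3

Derivation:
All 8 rotations (rotation i = S[i:]+S[:i]):
  rot[0] = hippoK1$
  rot[1] = ippoK1$h
  rot[2] = ppoK1$hi
  rot[3] = poK1$hip
  rot[4] = oK1$hipp
  rot[5] = K1$hippo
  rot[6] = 1$hippoK
  rot[7] = $hippoK1
Sorted (with $ < everything):
  sorted[0] = $hippoK1  (last char: '1')
  sorted[1] = 1$hippoK  (last char: 'K')
  sorted[2] = K1$hippo  (last char: 'o')
  sorted[3] = hippoK1$  (last char: '$')
  sorted[4] = ippoK1$h  (last char: 'h')
  sorted[5] = oK1$hipp  (last char: 'p')
  sorted[6] = poK1$hip  (last char: 'p')
  sorted[7] = ppoK1$hi  (last char: 'i')
Last column: 1Ko$hppi
Original string S is at sorted index 3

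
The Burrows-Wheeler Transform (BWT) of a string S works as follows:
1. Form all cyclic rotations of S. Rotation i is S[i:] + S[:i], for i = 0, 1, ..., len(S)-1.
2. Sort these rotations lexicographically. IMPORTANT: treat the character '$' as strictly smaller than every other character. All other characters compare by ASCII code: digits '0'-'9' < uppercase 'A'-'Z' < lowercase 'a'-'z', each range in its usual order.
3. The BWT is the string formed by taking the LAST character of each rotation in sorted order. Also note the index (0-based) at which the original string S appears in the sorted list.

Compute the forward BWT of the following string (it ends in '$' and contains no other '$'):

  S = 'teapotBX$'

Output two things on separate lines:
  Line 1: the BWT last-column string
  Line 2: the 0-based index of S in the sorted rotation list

All 9 rotations (rotation i = S[i:]+S[:i]):
  rot[0] = teapotBX$
  rot[1] = eapotBX$t
  rot[2] = apotBX$te
  rot[3] = potBX$tea
  rot[4] = otBX$teap
  rot[5] = tBX$teapo
  rot[6] = BX$teapot
  rot[7] = X$teapotB
  rot[8] = $teapotBX
Sorted (with $ < everything):
  sorted[0] = $teapotBX  (last char: 'X')
  sorted[1] = BX$teapot  (last char: 't')
  sorted[2] = X$teapotB  (last char: 'B')
  sorted[3] = apotBX$te  (last char: 'e')
  sorted[4] = eapotBX$t  (last char: 't')
  sorted[5] = otBX$teap  (last char: 'p')
  sorted[6] = potBX$tea  (last char: 'a')
  sorted[7] = tBX$teapo  (last char: 'o')
  sorted[8] = teapotBX$  (last char: '$')
Last column: XtBetpao$
Original string S is at sorted index 8

Answer: XtBetpao$
8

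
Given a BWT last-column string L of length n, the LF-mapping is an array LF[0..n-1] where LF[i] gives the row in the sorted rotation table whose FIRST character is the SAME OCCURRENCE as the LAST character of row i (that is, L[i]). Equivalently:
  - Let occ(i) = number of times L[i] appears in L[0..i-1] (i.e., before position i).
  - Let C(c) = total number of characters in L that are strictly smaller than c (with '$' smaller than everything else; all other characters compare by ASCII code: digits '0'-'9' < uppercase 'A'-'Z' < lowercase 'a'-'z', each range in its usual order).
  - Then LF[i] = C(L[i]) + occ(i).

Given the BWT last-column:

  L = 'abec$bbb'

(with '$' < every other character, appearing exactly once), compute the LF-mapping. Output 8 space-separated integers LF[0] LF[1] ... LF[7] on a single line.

Char counts: '$':1, 'a':1, 'b':4, 'c':1, 'e':1
C (first-col start): C('$')=0, C('a')=1, C('b')=2, C('c')=6, C('e')=7
L[0]='a': occ=0, LF[0]=C('a')+0=1+0=1
L[1]='b': occ=0, LF[1]=C('b')+0=2+0=2
L[2]='e': occ=0, LF[2]=C('e')+0=7+0=7
L[3]='c': occ=0, LF[3]=C('c')+0=6+0=6
L[4]='$': occ=0, LF[4]=C('$')+0=0+0=0
L[5]='b': occ=1, LF[5]=C('b')+1=2+1=3
L[6]='b': occ=2, LF[6]=C('b')+2=2+2=4
L[7]='b': occ=3, LF[7]=C('b')+3=2+3=5

Answer: 1 2 7 6 0 3 4 5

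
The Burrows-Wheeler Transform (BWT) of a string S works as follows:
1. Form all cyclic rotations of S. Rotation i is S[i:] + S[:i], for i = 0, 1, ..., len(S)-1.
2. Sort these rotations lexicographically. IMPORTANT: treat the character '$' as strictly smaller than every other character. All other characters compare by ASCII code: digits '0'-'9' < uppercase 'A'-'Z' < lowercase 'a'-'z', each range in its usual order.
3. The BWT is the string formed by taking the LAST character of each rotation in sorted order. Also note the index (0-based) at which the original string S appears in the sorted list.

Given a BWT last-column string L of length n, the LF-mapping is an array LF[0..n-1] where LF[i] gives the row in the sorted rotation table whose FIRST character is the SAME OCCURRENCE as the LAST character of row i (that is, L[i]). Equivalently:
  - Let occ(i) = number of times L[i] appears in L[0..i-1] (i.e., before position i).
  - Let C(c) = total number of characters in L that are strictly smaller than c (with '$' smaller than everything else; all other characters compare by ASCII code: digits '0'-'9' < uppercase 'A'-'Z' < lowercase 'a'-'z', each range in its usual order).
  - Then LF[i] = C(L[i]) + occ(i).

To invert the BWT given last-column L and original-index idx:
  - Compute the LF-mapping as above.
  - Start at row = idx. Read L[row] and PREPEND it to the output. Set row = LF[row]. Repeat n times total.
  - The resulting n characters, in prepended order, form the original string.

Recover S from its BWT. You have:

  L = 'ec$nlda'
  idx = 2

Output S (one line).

LF mapping: 4 2 0 6 5 3 1
Walk LF starting at row 2, prepending L[row]:
  step 1: row=2, L[2]='$', prepend. Next row=LF[2]=0
  step 2: row=0, L[0]='e', prepend. Next row=LF[0]=4
  step 3: row=4, L[4]='l', prepend. Next row=LF[4]=5
  step 4: row=5, L[5]='d', prepend. Next row=LF[5]=3
  step 5: row=3, L[3]='n', prepend. Next row=LF[3]=6
  step 6: row=6, L[6]='a', prepend. Next row=LF[6]=1
  step 7: row=1, L[1]='c', prepend. Next row=LF[1]=2
Reversed output: candle$

Answer: candle$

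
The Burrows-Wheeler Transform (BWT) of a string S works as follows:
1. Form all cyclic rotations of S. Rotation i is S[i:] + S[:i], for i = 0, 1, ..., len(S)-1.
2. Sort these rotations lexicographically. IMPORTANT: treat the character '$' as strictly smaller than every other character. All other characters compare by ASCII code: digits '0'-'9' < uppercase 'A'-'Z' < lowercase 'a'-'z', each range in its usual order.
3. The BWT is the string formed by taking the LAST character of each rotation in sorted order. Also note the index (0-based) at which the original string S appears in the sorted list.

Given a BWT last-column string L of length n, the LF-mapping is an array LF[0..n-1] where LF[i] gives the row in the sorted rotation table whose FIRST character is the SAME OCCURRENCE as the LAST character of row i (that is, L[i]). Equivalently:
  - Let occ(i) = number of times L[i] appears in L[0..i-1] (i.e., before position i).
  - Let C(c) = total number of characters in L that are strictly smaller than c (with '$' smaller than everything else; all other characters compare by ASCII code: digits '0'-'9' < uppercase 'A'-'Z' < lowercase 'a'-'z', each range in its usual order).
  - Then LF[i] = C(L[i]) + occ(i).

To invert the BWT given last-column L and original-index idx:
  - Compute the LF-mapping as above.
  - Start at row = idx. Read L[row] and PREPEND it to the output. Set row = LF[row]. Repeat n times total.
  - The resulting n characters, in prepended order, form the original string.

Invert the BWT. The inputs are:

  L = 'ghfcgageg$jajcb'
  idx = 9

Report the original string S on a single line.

Answer: gcbjhacjgefagg$

Derivation:
LF mapping: 8 12 7 4 9 1 10 6 11 0 13 2 14 5 3
Walk LF starting at row 9, prepending L[row]:
  step 1: row=9, L[9]='$', prepend. Next row=LF[9]=0
  step 2: row=0, L[0]='g', prepend. Next row=LF[0]=8
  step 3: row=8, L[8]='g', prepend. Next row=LF[8]=11
  step 4: row=11, L[11]='a', prepend. Next row=LF[11]=2
  step 5: row=2, L[2]='f', prepend. Next row=LF[2]=7
  step 6: row=7, L[7]='e', prepend. Next row=LF[7]=6
  step 7: row=6, L[6]='g', prepend. Next row=LF[6]=10
  step 8: row=10, L[10]='j', prepend. Next row=LF[10]=13
  step 9: row=13, L[13]='c', prepend. Next row=LF[13]=5
  step 10: row=5, L[5]='a', prepend. Next row=LF[5]=1
  step 11: row=1, L[1]='h', prepend. Next row=LF[1]=12
  step 12: row=12, L[12]='j', prepend. Next row=LF[12]=14
  step 13: row=14, L[14]='b', prepend. Next row=LF[14]=3
  step 14: row=3, L[3]='c', prepend. Next row=LF[3]=4
  step 15: row=4, L[4]='g', prepend. Next row=LF[4]=9
Reversed output: gcbjhacjgefagg$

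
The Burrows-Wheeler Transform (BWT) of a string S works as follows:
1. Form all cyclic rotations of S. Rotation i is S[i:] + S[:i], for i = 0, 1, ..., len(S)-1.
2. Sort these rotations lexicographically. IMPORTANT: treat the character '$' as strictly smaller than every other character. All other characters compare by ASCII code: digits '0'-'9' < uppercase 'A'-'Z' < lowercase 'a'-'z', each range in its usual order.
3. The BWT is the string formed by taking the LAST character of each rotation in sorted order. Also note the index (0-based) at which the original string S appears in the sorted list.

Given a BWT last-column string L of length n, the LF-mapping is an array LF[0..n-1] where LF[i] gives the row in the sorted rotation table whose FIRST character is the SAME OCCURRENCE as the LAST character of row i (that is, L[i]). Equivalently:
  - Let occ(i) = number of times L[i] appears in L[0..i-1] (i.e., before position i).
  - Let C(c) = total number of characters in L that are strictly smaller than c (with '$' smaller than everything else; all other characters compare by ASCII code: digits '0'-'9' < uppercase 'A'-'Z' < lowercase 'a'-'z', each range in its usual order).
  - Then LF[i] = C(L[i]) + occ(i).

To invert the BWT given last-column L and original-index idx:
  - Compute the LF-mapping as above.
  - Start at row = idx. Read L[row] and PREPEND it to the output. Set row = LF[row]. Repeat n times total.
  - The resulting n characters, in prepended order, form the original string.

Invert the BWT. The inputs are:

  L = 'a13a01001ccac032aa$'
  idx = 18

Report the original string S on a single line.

Answer: ca012ac3ac301100aa$

Derivation:
LF mapping: 11 5 9 12 1 6 2 3 7 16 17 13 18 4 10 8 14 15 0
Walk LF starting at row 18, prepending L[row]:
  step 1: row=18, L[18]='$', prepend. Next row=LF[18]=0
  step 2: row=0, L[0]='a', prepend. Next row=LF[0]=11
  step 3: row=11, L[11]='a', prepend. Next row=LF[11]=13
  step 4: row=13, L[13]='0', prepend. Next row=LF[13]=4
  step 5: row=4, L[4]='0', prepend. Next row=LF[4]=1
  step 6: row=1, L[1]='1', prepend. Next row=LF[1]=5
  step 7: row=5, L[5]='1', prepend. Next row=LF[5]=6
  step 8: row=6, L[6]='0', prepend. Next row=LF[6]=2
  step 9: row=2, L[2]='3', prepend. Next row=LF[2]=9
  step 10: row=9, L[9]='c', prepend. Next row=LF[9]=16
  step 11: row=16, L[16]='a', prepend. Next row=LF[16]=14
  step 12: row=14, L[14]='3', prepend. Next row=LF[14]=10
  step 13: row=10, L[10]='c', prepend. Next row=LF[10]=17
  step 14: row=17, L[17]='a', prepend. Next row=LF[17]=15
  step 15: row=15, L[15]='2', prepend. Next row=LF[15]=8
  step 16: row=8, L[8]='1', prepend. Next row=LF[8]=7
  step 17: row=7, L[7]='0', prepend. Next row=LF[7]=3
  step 18: row=3, L[3]='a', prepend. Next row=LF[3]=12
  step 19: row=12, L[12]='c', prepend. Next row=LF[12]=18
Reversed output: ca012ac3ac301100aa$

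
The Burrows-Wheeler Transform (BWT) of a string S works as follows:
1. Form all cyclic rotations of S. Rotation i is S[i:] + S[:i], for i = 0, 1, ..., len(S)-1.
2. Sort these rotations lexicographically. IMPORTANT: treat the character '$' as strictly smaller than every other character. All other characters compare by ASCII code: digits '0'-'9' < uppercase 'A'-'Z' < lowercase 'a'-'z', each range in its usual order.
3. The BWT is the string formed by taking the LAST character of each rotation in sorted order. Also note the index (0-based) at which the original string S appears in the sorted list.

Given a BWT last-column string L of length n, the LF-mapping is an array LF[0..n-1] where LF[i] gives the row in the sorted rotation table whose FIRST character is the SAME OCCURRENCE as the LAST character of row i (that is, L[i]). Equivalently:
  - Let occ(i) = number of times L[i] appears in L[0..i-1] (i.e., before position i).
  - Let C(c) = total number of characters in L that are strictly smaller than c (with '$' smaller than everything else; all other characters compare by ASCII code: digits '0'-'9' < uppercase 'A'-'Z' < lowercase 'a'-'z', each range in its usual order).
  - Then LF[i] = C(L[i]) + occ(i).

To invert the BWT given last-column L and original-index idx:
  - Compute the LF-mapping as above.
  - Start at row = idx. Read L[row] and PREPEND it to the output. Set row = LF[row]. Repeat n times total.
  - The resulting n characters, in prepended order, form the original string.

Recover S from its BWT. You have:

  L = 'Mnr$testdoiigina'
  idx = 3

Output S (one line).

Answer: disintegrationM$

Derivation:
LF mapping: 1 9 12 0 14 4 13 15 3 11 6 7 5 8 10 2
Walk LF starting at row 3, prepending L[row]:
  step 1: row=3, L[3]='$', prepend. Next row=LF[3]=0
  step 2: row=0, L[0]='M', prepend. Next row=LF[0]=1
  step 3: row=1, L[1]='n', prepend. Next row=LF[1]=9
  step 4: row=9, L[9]='o', prepend. Next row=LF[9]=11
  step 5: row=11, L[11]='i', prepend. Next row=LF[11]=7
  step 6: row=7, L[7]='t', prepend. Next row=LF[7]=15
  step 7: row=15, L[15]='a', prepend. Next row=LF[15]=2
  step 8: row=2, L[2]='r', prepend. Next row=LF[2]=12
  step 9: row=12, L[12]='g', prepend. Next row=LF[12]=5
  step 10: row=5, L[5]='e', prepend. Next row=LF[5]=4
  step 11: row=4, L[4]='t', prepend. Next row=LF[4]=14
  step 12: row=14, L[14]='n', prepend. Next row=LF[14]=10
  step 13: row=10, L[10]='i', prepend. Next row=LF[10]=6
  step 14: row=6, L[6]='s', prepend. Next row=LF[6]=13
  step 15: row=13, L[13]='i', prepend. Next row=LF[13]=8
  step 16: row=8, L[8]='d', prepend. Next row=LF[8]=3
Reversed output: disintegrationM$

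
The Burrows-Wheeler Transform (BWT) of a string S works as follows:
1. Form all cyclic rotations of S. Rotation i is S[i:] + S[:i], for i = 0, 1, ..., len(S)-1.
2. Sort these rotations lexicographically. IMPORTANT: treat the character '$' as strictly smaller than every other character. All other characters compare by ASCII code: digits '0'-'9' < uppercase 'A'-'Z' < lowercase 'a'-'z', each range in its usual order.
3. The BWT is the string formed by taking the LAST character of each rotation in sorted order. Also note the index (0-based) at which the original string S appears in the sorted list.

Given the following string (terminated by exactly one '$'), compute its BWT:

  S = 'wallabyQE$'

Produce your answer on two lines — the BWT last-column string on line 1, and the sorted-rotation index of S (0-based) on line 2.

Answer: EQylwala$b
8

Derivation:
All 10 rotations (rotation i = S[i:]+S[:i]):
  rot[0] = wallabyQE$
  rot[1] = allabyQE$w
  rot[2] = llabyQE$wa
  rot[3] = labyQE$wal
  rot[4] = abyQE$wall
  rot[5] = byQE$walla
  rot[6] = yQE$wallab
  rot[7] = QE$wallaby
  rot[8] = E$wallabyQ
  rot[9] = $wallabyQE
Sorted (with $ < everything):
  sorted[0] = $wallabyQE  (last char: 'E')
  sorted[1] = E$wallabyQ  (last char: 'Q')
  sorted[2] = QE$wallaby  (last char: 'y')
  sorted[3] = abyQE$wall  (last char: 'l')
  sorted[4] = allabyQE$w  (last char: 'w')
  sorted[5] = byQE$walla  (last char: 'a')
  sorted[6] = labyQE$wal  (last char: 'l')
  sorted[7] = llabyQE$wa  (last char: 'a')
  sorted[8] = wallabyQE$  (last char: '$')
  sorted[9] = yQE$wallab  (last char: 'b')
Last column: EQylwala$b
Original string S is at sorted index 8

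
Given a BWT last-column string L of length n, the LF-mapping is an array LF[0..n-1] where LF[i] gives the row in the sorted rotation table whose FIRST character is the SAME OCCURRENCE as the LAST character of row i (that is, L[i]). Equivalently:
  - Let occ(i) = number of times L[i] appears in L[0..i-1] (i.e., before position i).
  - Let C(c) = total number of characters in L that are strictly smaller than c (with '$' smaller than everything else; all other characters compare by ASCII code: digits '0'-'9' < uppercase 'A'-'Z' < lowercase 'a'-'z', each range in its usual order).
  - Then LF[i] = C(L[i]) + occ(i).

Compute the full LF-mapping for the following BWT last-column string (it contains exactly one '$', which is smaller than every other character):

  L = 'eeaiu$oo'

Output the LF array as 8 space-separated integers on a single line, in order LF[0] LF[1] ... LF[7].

Char counts: '$':1, 'a':1, 'e':2, 'i':1, 'o':2, 'u':1
C (first-col start): C('$')=0, C('a')=1, C('e')=2, C('i')=4, C('o')=5, C('u')=7
L[0]='e': occ=0, LF[0]=C('e')+0=2+0=2
L[1]='e': occ=1, LF[1]=C('e')+1=2+1=3
L[2]='a': occ=0, LF[2]=C('a')+0=1+0=1
L[3]='i': occ=0, LF[3]=C('i')+0=4+0=4
L[4]='u': occ=0, LF[4]=C('u')+0=7+0=7
L[5]='$': occ=0, LF[5]=C('$')+0=0+0=0
L[6]='o': occ=0, LF[6]=C('o')+0=5+0=5
L[7]='o': occ=1, LF[7]=C('o')+1=5+1=6

Answer: 2 3 1 4 7 0 5 6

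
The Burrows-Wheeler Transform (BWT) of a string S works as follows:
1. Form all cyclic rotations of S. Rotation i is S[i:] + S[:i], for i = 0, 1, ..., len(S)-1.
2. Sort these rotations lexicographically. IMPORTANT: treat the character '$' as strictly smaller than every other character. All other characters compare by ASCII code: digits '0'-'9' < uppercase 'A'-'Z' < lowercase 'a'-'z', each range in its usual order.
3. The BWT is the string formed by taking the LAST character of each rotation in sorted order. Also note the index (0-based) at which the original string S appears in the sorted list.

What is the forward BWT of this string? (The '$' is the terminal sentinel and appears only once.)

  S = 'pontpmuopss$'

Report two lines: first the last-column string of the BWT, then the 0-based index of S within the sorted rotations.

All 12 rotations (rotation i = S[i:]+S[:i]):
  rot[0] = pontpmuopss$
  rot[1] = ontpmuopss$p
  rot[2] = ntpmuopss$po
  rot[3] = tpmuopss$pon
  rot[4] = pmuopss$pont
  rot[5] = muopss$pontp
  rot[6] = uopss$pontpm
  rot[7] = opss$pontpmu
  rot[8] = pss$pontpmuo
  rot[9] = ss$pontpmuop
  rot[10] = s$pontpmuops
  rot[11] = $pontpmuopss
Sorted (with $ < everything):
  sorted[0] = $pontpmuopss  (last char: 's')
  sorted[1] = muopss$pontp  (last char: 'p')
  sorted[2] = ntpmuopss$po  (last char: 'o')
  sorted[3] = ontpmuopss$p  (last char: 'p')
  sorted[4] = opss$pontpmu  (last char: 'u')
  sorted[5] = pmuopss$pont  (last char: 't')
  sorted[6] = pontpmuopss$  (last char: '$')
  sorted[7] = pss$pontpmuo  (last char: 'o')
  sorted[8] = s$pontpmuops  (last char: 's')
  sorted[9] = ss$pontpmuop  (last char: 'p')
  sorted[10] = tpmuopss$pon  (last char: 'n')
  sorted[11] = uopss$pontpm  (last char: 'm')
Last column: spoput$ospnm
Original string S is at sorted index 6

Answer: spoput$ospnm
6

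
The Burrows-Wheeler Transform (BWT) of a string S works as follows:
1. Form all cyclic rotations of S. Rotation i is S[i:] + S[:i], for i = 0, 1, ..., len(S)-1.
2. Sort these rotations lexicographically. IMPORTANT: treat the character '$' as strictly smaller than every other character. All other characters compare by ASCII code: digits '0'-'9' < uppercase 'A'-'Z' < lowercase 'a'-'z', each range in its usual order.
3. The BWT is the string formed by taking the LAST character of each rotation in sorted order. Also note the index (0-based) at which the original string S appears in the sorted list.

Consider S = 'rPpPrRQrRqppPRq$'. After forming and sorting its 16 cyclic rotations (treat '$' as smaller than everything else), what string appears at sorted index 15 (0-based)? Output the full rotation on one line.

All 16 rotations (rotation i = S[i:]+S[:i]):
  rot[0] = rPpPrRQrRqppPRq$
  rot[1] = PpPrRQrRqppPRq$r
  rot[2] = pPrRQrRqppPRq$rP
  rot[3] = PrRQrRqppPRq$rPp
  rot[4] = rRQrRqppPRq$rPpP
  rot[5] = RQrRqppPRq$rPpPr
  rot[6] = QrRqppPRq$rPpPrR
  rot[7] = rRqppPRq$rPpPrRQ
  rot[8] = RqppPRq$rPpPrRQr
  rot[9] = qppPRq$rPpPrRQrR
  rot[10] = ppPRq$rPpPrRQrRq
  rot[11] = pPRq$rPpPrRQrRqp
  rot[12] = PRq$rPpPrRQrRqpp
  rot[13] = Rq$rPpPrRQrRqppP
  rot[14] = q$rPpPrRQrRqppPR
  rot[15] = $rPpPrRQrRqppPRq
Sorted (with $ < everything):
  sorted[0] = $rPpPrRQrRqppPRq
  sorted[1] = PRq$rPpPrRQrRqpp
  sorted[2] = PpPrRQrRqppPRq$r
  sorted[3] = PrRQrRqppPRq$rPp
  sorted[4] = QrRqppPRq$rPpPrR
  sorted[5] = RQrRqppPRq$rPpPr
  sorted[6] = Rq$rPpPrRQrRqppP
  sorted[7] = RqppPRq$rPpPrRQr
  sorted[8] = pPRq$rPpPrRQrRqp
  sorted[9] = pPrRQrRqppPRq$rP
  sorted[10] = ppPRq$rPpPrRQrRq
  sorted[11] = q$rPpPrRQrRqppPR
  sorted[12] = qppPRq$rPpPrRQrR
  sorted[13] = rPpPrRQrRqppPRq$
  sorted[14] = rRQrRqppPRq$rPpP
  sorted[15] = rRqppPRq$rPpPrRQ
sorted[15] = rRqppPRq$rPpPrRQ

Answer: rRqppPRq$rPpPrRQ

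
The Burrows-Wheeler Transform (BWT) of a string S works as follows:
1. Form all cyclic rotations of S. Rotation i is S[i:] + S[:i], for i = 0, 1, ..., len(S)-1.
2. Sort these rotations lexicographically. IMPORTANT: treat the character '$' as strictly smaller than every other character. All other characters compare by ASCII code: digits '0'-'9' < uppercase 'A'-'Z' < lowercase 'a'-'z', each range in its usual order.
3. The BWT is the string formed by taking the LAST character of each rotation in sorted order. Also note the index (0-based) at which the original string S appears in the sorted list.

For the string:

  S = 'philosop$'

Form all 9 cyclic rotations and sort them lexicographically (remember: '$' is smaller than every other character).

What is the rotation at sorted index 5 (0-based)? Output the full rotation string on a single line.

All 9 rotations (rotation i = S[i:]+S[:i]):
  rot[0] = philosop$
  rot[1] = hilosop$p
  rot[2] = ilosop$ph
  rot[3] = losop$phi
  rot[4] = osop$phil
  rot[5] = sop$philo
  rot[6] = op$philos
  rot[7] = p$philoso
  rot[8] = $philosop
Sorted (with $ < everything):
  sorted[0] = $philosop
  sorted[1] = hilosop$p
  sorted[2] = ilosop$ph
  sorted[3] = losop$phi
  sorted[4] = op$philos
  sorted[5] = osop$phil
  sorted[6] = p$philoso
  sorted[7] = philosop$
  sorted[8] = sop$philo
sorted[5] = osop$phil

Answer: osop$phil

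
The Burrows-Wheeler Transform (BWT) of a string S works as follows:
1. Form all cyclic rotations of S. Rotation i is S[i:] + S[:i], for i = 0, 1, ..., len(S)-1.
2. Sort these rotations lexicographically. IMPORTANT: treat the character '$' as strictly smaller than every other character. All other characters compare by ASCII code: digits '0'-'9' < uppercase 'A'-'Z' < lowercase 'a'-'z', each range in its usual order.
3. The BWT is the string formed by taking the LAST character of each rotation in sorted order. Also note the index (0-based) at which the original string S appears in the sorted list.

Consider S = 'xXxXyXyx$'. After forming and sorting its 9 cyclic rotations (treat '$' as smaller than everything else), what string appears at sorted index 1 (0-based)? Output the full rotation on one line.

Answer: XxXyXyx$x

Derivation:
All 9 rotations (rotation i = S[i:]+S[:i]):
  rot[0] = xXxXyXyx$
  rot[1] = XxXyXyx$x
  rot[2] = xXyXyx$xX
  rot[3] = XyXyx$xXx
  rot[4] = yXyx$xXxX
  rot[5] = Xyx$xXxXy
  rot[6] = yx$xXxXyX
  rot[7] = x$xXxXyXy
  rot[8] = $xXxXyXyx
Sorted (with $ < everything):
  sorted[0] = $xXxXyXyx
  sorted[1] = XxXyXyx$x
  sorted[2] = XyXyx$xXx
  sorted[3] = Xyx$xXxXy
  sorted[4] = x$xXxXyXy
  sorted[5] = xXxXyXyx$
  sorted[6] = xXyXyx$xX
  sorted[7] = yXyx$xXxX
  sorted[8] = yx$xXxXyX
sorted[1] = XxXyXyx$x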